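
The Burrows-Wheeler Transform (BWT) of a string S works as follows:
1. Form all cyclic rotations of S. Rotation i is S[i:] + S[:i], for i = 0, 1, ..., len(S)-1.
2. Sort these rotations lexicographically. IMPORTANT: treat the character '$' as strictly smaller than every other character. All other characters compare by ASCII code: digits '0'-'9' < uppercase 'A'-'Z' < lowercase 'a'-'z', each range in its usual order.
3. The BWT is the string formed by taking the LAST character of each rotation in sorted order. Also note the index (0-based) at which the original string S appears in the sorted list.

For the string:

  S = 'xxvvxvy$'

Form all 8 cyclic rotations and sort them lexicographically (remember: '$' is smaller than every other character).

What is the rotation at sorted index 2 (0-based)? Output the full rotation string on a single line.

All 8 rotations (rotation i = S[i:]+S[:i]):
  rot[0] = xxvvxvy$
  rot[1] = xvvxvy$x
  rot[2] = vvxvy$xx
  rot[3] = vxvy$xxv
  rot[4] = xvy$xxvv
  rot[5] = vy$xxvvx
  rot[6] = y$xxvvxv
  rot[7] = $xxvvxvy
Sorted (with $ < everything):
  sorted[0] = $xxvvxvy
  sorted[1] = vvxvy$xx
  sorted[2] = vxvy$xxv
  sorted[3] = vy$xxvvx
  sorted[4] = xvvxvy$x
  sorted[5] = xvy$xxvv
  sorted[6] = xxvvxvy$
  sorted[7] = y$xxvvxv
sorted[2] = vxvy$xxv

Answer: vxvy$xxv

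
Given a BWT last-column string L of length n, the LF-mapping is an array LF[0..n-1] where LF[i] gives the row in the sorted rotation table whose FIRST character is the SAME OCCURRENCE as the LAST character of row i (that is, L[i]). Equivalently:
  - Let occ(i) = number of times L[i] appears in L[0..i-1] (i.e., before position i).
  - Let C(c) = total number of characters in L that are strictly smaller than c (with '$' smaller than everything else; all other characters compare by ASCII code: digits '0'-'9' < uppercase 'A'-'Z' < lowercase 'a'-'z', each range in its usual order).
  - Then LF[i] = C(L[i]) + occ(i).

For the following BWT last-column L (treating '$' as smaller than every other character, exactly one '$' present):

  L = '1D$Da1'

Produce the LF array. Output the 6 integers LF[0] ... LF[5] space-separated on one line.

Answer: 1 3 0 4 5 2

Derivation:
Char counts: '$':1, '1':2, 'D':2, 'a':1
C (first-col start): C('$')=0, C('1')=1, C('D')=3, C('a')=5
L[0]='1': occ=0, LF[0]=C('1')+0=1+0=1
L[1]='D': occ=0, LF[1]=C('D')+0=3+0=3
L[2]='$': occ=0, LF[2]=C('$')+0=0+0=0
L[3]='D': occ=1, LF[3]=C('D')+1=3+1=4
L[4]='a': occ=0, LF[4]=C('a')+0=5+0=5
L[5]='1': occ=1, LF[5]=C('1')+1=1+1=2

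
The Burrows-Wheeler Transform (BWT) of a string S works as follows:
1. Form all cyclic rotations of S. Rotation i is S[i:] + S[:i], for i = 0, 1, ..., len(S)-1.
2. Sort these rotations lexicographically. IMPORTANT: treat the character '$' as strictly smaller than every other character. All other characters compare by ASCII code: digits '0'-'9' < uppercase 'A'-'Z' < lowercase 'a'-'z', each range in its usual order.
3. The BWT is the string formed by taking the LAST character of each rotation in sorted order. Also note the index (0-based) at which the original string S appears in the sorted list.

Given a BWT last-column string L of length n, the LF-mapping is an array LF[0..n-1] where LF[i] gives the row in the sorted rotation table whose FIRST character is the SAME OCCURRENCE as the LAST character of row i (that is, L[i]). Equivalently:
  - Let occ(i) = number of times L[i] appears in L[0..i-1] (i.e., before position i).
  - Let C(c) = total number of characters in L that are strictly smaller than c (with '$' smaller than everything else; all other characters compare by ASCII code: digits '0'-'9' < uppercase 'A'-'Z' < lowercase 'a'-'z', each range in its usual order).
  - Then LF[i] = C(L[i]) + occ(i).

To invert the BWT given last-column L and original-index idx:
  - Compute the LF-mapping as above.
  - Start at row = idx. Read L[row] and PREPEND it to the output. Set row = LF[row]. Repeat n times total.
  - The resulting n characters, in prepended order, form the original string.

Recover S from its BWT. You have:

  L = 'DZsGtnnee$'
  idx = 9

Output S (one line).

Answer: tennesGZD$

Derivation:
LF mapping: 1 3 8 2 9 6 7 4 5 0
Walk LF starting at row 9, prepending L[row]:
  step 1: row=9, L[9]='$', prepend. Next row=LF[9]=0
  step 2: row=0, L[0]='D', prepend. Next row=LF[0]=1
  step 3: row=1, L[1]='Z', prepend. Next row=LF[1]=3
  step 4: row=3, L[3]='G', prepend. Next row=LF[3]=2
  step 5: row=2, L[2]='s', prepend. Next row=LF[2]=8
  step 6: row=8, L[8]='e', prepend. Next row=LF[8]=5
  step 7: row=5, L[5]='n', prepend. Next row=LF[5]=6
  step 8: row=6, L[6]='n', prepend. Next row=LF[6]=7
  step 9: row=7, L[7]='e', prepend. Next row=LF[7]=4
  step 10: row=4, L[4]='t', prepend. Next row=LF[4]=9
Reversed output: tennesGZD$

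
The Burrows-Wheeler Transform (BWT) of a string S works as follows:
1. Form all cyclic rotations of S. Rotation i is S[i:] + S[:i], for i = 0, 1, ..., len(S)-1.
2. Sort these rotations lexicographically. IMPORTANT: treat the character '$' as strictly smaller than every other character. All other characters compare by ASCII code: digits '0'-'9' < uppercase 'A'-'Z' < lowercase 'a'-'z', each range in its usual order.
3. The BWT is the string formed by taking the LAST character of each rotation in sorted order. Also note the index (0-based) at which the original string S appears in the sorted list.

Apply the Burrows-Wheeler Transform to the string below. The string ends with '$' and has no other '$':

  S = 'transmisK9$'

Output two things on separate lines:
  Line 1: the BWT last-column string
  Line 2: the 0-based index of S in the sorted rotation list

Answer: 9Ksrmsatin$
10

Derivation:
All 11 rotations (rotation i = S[i:]+S[:i]):
  rot[0] = transmisK9$
  rot[1] = ransmisK9$t
  rot[2] = ansmisK9$tr
  rot[3] = nsmisK9$tra
  rot[4] = smisK9$tran
  rot[5] = misK9$trans
  rot[6] = isK9$transm
  rot[7] = sK9$transmi
  rot[8] = K9$transmis
  rot[9] = 9$transmisK
  rot[10] = $transmisK9
Sorted (with $ < everything):
  sorted[0] = $transmisK9  (last char: '9')
  sorted[1] = 9$transmisK  (last char: 'K')
  sorted[2] = K9$transmis  (last char: 's')
  sorted[3] = ansmisK9$tr  (last char: 'r')
  sorted[4] = isK9$transm  (last char: 'm')
  sorted[5] = misK9$trans  (last char: 's')
  sorted[6] = nsmisK9$tra  (last char: 'a')
  sorted[7] = ransmisK9$t  (last char: 't')
  sorted[8] = sK9$transmi  (last char: 'i')
  sorted[9] = smisK9$tran  (last char: 'n')
  sorted[10] = transmisK9$  (last char: '$')
Last column: 9Ksrmsatin$
Original string S is at sorted index 10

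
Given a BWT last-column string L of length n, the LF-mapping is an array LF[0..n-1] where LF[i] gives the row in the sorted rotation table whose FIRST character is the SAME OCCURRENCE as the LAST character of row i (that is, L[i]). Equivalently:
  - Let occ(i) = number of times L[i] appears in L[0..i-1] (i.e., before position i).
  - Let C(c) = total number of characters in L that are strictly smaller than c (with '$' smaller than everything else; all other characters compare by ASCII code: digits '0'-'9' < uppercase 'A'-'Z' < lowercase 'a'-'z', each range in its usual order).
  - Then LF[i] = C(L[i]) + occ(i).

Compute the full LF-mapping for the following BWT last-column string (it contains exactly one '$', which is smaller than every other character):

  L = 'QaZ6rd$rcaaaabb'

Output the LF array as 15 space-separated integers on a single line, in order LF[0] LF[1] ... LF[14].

Answer: 2 4 3 1 13 12 0 14 11 5 6 7 8 9 10

Derivation:
Char counts: '$':1, '6':1, 'Q':1, 'Z':1, 'a':5, 'b':2, 'c':1, 'd':1, 'r':2
C (first-col start): C('$')=0, C('6')=1, C('Q')=2, C('Z')=3, C('a')=4, C('b')=9, C('c')=11, C('d')=12, C('r')=13
L[0]='Q': occ=0, LF[0]=C('Q')+0=2+0=2
L[1]='a': occ=0, LF[1]=C('a')+0=4+0=4
L[2]='Z': occ=0, LF[2]=C('Z')+0=3+0=3
L[3]='6': occ=0, LF[3]=C('6')+0=1+0=1
L[4]='r': occ=0, LF[4]=C('r')+0=13+0=13
L[5]='d': occ=0, LF[5]=C('d')+0=12+0=12
L[6]='$': occ=0, LF[6]=C('$')+0=0+0=0
L[7]='r': occ=1, LF[7]=C('r')+1=13+1=14
L[8]='c': occ=0, LF[8]=C('c')+0=11+0=11
L[9]='a': occ=1, LF[9]=C('a')+1=4+1=5
L[10]='a': occ=2, LF[10]=C('a')+2=4+2=6
L[11]='a': occ=3, LF[11]=C('a')+3=4+3=7
L[12]='a': occ=4, LF[12]=C('a')+4=4+4=8
L[13]='b': occ=0, LF[13]=C('b')+0=9+0=9
L[14]='b': occ=1, LF[14]=C('b')+1=9+1=10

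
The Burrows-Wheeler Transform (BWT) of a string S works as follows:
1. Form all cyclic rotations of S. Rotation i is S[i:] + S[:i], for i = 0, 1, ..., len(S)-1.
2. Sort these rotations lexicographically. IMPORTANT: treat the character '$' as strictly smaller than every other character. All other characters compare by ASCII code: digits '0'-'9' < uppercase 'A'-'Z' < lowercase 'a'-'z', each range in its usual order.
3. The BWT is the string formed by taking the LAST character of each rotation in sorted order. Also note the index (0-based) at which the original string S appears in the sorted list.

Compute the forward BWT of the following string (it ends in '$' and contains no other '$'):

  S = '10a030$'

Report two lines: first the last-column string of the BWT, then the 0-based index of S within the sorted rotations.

All 7 rotations (rotation i = S[i:]+S[:i]):
  rot[0] = 10a030$
  rot[1] = 0a030$1
  rot[2] = a030$10
  rot[3] = 030$10a
  rot[4] = 30$10a0
  rot[5] = 0$10a03
  rot[6] = $10a030
Sorted (with $ < everything):
  sorted[0] = $10a030  (last char: '0')
  sorted[1] = 0$10a03  (last char: '3')
  sorted[2] = 030$10a  (last char: 'a')
  sorted[3] = 0a030$1  (last char: '1')
  sorted[4] = 10a030$  (last char: '$')
  sorted[5] = 30$10a0  (last char: '0')
  sorted[6] = a030$10  (last char: '0')
Last column: 03a1$00
Original string S is at sorted index 4

Answer: 03a1$00
4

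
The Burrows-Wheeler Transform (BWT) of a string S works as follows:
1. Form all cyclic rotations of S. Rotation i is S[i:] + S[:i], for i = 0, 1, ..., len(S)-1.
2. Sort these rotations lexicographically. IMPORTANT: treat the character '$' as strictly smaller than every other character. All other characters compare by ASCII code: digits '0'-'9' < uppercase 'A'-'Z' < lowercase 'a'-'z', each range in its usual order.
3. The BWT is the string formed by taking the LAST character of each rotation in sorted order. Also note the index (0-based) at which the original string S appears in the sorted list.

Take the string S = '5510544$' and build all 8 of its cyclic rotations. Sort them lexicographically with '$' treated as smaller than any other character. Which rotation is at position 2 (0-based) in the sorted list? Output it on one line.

All 8 rotations (rotation i = S[i:]+S[:i]):
  rot[0] = 5510544$
  rot[1] = 510544$5
  rot[2] = 10544$55
  rot[3] = 0544$551
  rot[4] = 544$5510
  rot[5] = 44$55105
  rot[6] = 4$551054
  rot[7] = $5510544
Sorted (with $ < everything):
  sorted[0] = $5510544
  sorted[1] = 0544$551
  sorted[2] = 10544$55
  sorted[3] = 4$551054
  sorted[4] = 44$55105
  sorted[5] = 510544$5
  sorted[6] = 544$5510
  sorted[7] = 5510544$
sorted[2] = 10544$55

Answer: 10544$55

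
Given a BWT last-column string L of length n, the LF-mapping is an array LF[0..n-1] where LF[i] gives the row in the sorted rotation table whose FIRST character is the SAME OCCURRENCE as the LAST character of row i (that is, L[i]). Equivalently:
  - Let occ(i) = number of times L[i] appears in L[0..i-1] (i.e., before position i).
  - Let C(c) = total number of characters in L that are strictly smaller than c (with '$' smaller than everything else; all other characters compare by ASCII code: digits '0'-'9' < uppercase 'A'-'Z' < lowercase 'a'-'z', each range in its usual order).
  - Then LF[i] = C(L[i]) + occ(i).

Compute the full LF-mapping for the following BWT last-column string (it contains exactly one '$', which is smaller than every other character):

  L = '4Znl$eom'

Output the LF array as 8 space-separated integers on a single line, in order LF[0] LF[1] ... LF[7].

Answer: 1 2 6 4 0 3 7 5

Derivation:
Char counts: '$':1, '4':1, 'Z':1, 'e':1, 'l':1, 'm':1, 'n':1, 'o':1
C (first-col start): C('$')=0, C('4')=1, C('Z')=2, C('e')=3, C('l')=4, C('m')=5, C('n')=6, C('o')=7
L[0]='4': occ=0, LF[0]=C('4')+0=1+0=1
L[1]='Z': occ=0, LF[1]=C('Z')+0=2+0=2
L[2]='n': occ=0, LF[2]=C('n')+0=6+0=6
L[3]='l': occ=0, LF[3]=C('l')+0=4+0=4
L[4]='$': occ=0, LF[4]=C('$')+0=0+0=0
L[5]='e': occ=0, LF[5]=C('e')+0=3+0=3
L[6]='o': occ=0, LF[6]=C('o')+0=7+0=7
L[7]='m': occ=0, LF[7]=C('m')+0=5+0=5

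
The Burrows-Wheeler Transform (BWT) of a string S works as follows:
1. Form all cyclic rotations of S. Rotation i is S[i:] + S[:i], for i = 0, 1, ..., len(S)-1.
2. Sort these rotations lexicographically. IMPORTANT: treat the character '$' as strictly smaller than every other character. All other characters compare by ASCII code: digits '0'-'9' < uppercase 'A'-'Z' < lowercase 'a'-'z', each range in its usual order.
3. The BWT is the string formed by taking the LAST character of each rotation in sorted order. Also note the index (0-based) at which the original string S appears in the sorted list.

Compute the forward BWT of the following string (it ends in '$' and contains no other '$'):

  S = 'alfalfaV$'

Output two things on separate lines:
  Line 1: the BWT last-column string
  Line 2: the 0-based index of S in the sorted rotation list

Answer: Vaff$llaa
4

Derivation:
All 9 rotations (rotation i = S[i:]+S[:i]):
  rot[0] = alfalfaV$
  rot[1] = lfalfaV$a
  rot[2] = falfaV$al
  rot[3] = alfaV$alf
  rot[4] = lfaV$alfa
  rot[5] = faV$alfal
  rot[6] = aV$alfalf
  rot[7] = V$alfalfa
  rot[8] = $alfalfaV
Sorted (with $ < everything):
  sorted[0] = $alfalfaV  (last char: 'V')
  sorted[1] = V$alfalfa  (last char: 'a')
  sorted[2] = aV$alfalf  (last char: 'f')
  sorted[3] = alfaV$alf  (last char: 'f')
  sorted[4] = alfalfaV$  (last char: '$')
  sorted[5] = faV$alfal  (last char: 'l')
  sorted[6] = falfaV$al  (last char: 'l')
  sorted[7] = lfaV$alfa  (last char: 'a')
  sorted[8] = lfalfaV$a  (last char: 'a')
Last column: Vaff$llaa
Original string S is at sorted index 4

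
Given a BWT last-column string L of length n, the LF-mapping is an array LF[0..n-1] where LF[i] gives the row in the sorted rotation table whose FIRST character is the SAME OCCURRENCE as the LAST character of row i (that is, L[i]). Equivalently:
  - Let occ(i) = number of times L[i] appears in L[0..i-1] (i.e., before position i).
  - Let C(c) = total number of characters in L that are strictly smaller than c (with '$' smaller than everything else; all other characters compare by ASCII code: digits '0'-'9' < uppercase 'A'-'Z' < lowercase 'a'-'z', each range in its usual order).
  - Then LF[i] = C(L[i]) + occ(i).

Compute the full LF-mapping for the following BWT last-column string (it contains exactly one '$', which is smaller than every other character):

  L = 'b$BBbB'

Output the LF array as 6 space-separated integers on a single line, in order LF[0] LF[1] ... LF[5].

Answer: 4 0 1 2 5 3

Derivation:
Char counts: '$':1, 'B':3, 'b':2
C (first-col start): C('$')=0, C('B')=1, C('b')=4
L[0]='b': occ=0, LF[0]=C('b')+0=4+0=4
L[1]='$': occ=0, LF[1]=C('$')+0=0+0=0
L[2]='B': occ=0, LF[2]=C('B')+0=1+0=1
L[3]='B': occ=1, LF[3]=C('B')+1=1+1=2
L[4]='b': occ=1, LF[4]=C('b')+1=4+1=5
L[5]='B': occ=2, LF[5]=C('B')+2=1+2=3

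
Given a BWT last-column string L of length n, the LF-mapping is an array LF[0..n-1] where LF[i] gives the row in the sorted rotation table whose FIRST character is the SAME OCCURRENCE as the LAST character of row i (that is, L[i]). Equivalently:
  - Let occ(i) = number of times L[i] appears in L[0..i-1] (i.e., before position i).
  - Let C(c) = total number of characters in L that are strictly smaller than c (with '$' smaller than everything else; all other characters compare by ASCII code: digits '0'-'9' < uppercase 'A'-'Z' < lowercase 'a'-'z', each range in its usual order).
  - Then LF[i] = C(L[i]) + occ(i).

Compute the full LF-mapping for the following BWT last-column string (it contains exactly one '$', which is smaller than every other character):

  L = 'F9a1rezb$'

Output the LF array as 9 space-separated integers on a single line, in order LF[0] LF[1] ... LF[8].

Char counts: '$':1, '1':1, '9':1, 'F':1, 'a':1, 'b':1, 'e':1, 'r':1, 'z':1
C (first-col start): C('$')=0, C('1')=1, C('9')=2, C('F')=3, C('a')=4, C('b')=5, C('e')=6, C('r')=7, C('z')=8
L[0]='F': occ=0, LF[0]=C('F')+0=3+0=3
L[1]='9': occ=0, LF[1]=C('9')+0=2+0=2
L[2]='a': occ=0, LF[2]=C('a')+0=4+0=4
L[3]='1': occ=0, LF[3]=C('1')+0=1+0=1
L[4]='r': occ=0, LF[4]=C('r')+0=7+0=7
L[5]='e': occ=0, LF[5]=C('e')+0=6+0=6
L[6]='z': occ=0, LF[6]=C('z')+0=8+0=8
L[7]='b': occ=0, LF[7]=C('b')+0=5+0=5
L[8]='$': occ=0, LF[8]=C('$')+0=0+0=0

Answer: 3 2 4 1 7 6 8 5 0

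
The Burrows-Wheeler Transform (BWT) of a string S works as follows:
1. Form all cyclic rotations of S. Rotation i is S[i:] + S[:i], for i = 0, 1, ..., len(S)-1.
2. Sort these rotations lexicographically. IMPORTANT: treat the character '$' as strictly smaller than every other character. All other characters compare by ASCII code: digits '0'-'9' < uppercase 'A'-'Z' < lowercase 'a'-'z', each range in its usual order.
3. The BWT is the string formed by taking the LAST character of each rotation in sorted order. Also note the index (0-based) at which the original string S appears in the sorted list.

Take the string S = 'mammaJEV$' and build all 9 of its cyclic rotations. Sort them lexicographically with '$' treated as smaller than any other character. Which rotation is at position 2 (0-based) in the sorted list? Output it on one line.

Answer: JEV$mamma

Derivation:
All 9 rotations (rotation i = S[i:]+S[:i]):
  rot[0] = mammaJEV$
  rot[1] = ammaJEV$m
  rot[2] = mmaJEV$ma
  rot[3] = maJEV$mam
  rot[4] = aJEV$mamm
  rot[5] = JEV$mamma
  rot[6] = EV$mammaJ
  rot[7] = V$mammaJE
  rot[8] = $mammaJEV
Sorted (with $ < everything):
  sorted[0] = $mammaJEV
  sorted[1] = EV$mammaJ
  sorted[2] = JEV$mamma
  sorted[3] = V$mammaJE
  sorted[4] = aJEV$mamm
  sorted[5] = ammaJEV$m
  sorted[6] = maJEV$mam
  sorted[7] = mammaJEV$
  sorted[8] = mmaJEV$ma
sorted[2] = JEV$mamma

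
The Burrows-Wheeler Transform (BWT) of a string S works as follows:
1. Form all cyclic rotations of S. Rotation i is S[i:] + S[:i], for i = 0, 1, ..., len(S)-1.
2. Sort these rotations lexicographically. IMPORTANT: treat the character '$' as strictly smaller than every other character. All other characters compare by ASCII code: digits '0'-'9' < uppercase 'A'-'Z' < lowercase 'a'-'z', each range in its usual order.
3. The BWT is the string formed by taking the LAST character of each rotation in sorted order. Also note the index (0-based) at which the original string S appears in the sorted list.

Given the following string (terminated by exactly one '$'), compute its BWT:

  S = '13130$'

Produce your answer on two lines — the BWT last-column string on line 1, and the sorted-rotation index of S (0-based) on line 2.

All 6 rotations (rotation i = S[i:]+S[:i]):
  rot[0] = 13130$
  rot[1] = 3130$1
  rot[2] = 130$13
  rot[3] = 30$131
  rot[4] = 0$1313
  rot[5] = $13130
Sorted (with $ < everything):
  sorted[0] = $13130  (last char: '0')
  sorted[1] = 0$1313  (last char: '3')
  sorted[2] = 130$13  (last char: '3')
  sorted[3] = 13130$  (last char: '$')
  sorted[4] = 30$131  (last char: '1')
  sorted[5] = 3130$1  (last char: '1')
Last column: 033$11
Original string S is at sorted index 3

Answer: 033$11
3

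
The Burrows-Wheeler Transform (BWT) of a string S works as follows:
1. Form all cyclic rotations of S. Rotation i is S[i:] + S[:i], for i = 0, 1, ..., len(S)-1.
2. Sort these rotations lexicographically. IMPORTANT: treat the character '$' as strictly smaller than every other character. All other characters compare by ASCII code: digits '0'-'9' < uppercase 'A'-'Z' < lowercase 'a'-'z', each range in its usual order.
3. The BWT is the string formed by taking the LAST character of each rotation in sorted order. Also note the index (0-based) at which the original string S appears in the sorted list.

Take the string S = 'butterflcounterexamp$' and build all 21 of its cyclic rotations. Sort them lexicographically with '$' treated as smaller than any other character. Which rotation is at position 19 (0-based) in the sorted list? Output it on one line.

Answer: utterflcounterexamp$b

Derivation:
All 21 rotations (rotation i = S[i:]+S[:i]):
  rot[0] = butterflcounterexamp$
  rot[1] = utterflcounterexamp$b
  rot[2] = tterflcounterexamp$bu
  rot[3] = terflcounterexamp$but
  rot[4] = erflcounterexamp$butt
  rot[5] = rflcounterexamp$butte
  rot[6] = flcounterexamp$butter
  rot[7] = lcounterexamp$butterf
  rot[8] = counterexamp$butterfl
  rot[9] = ounterexamp$butterflc
  rot[10] = unterexamp$butterflco
  rot[11] = nterexamp$butterflcou
  rot[12] = terexamp$butterflcoun
  rot[13] = erexamp$butterflcount
  rot[14] = rexamp$butterflcounte
  rot[15] = examp$butterflcounter
  rot[16] = xamp$butterflcountere
  rot[17] = amp$butterflcounterex
  rot[18] = mp$butterflcounterexa
  rot[19] = p$butterflcounterexam
  rot[20] = $butterflcounterexamp
Sorted (with $ < everything):
  sorted[0] = $butterflcounterexamp
  sorted[1] = amp$butterflcounterex
  sorted[2] = butterflcounterexamp$
  sorted[3] = counterexamp$butterfl
  sorted[4] = erexamp$butterflcount
  sorted[5] = erflcounterexamp$butt
  sorted[6] = examp$butterflcounter
  sorted[7] = flcounterexamp$butter
  sorted[8] = lcounterexamp$butterf
  sorted[9] = mp$butterflcounterexa
  sorted[10] = nterexamp$butterflcou
  sorted[11] = ounterexamp$butterflc
  sorted[12] = p$butterflcounterexam
  sorted[13] = rexamp$butterflcounte
  sorted[14] = rflcounterexamp$butte
  sorted[15] = terexamp$butterflcoun
  sorted[16] = terflcounterexamp$but
  sorted[17] = tterflcounterexamp$bu
  sorted[18] = unterexamp$butterflco
  sorted[19] = utterflcounterexamp$b
  sorted[20] = xamp$butterflcountere
sorted[19] = utterflcounterexamp$b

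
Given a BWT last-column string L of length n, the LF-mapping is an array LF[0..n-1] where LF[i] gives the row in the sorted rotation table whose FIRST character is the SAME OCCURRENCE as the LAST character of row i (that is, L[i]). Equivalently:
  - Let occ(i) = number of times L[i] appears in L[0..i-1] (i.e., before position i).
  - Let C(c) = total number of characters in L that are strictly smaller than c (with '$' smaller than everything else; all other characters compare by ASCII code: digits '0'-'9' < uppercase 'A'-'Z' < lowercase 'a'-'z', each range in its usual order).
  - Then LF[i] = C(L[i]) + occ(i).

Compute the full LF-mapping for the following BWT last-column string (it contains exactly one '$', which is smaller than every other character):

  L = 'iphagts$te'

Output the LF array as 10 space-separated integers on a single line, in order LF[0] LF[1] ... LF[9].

Char counts: '$':1, 'a':1, 'e':1, 'g':1, 'h':1, 'i':1, 'p':1, 's':1, 't':2
C (first-col start): C('$')=0, C('a')=1, C('e')=2, C('g')=3, C('h')=4, C('i')=5, C('p')=6, C('s')=7, C('t')=8
L[0]='i': occ=0, LF[0]=C('i')+0=5+0=5
L[1]='p': occ=0, LF[1]=C('p')+0=6+0=6
L[2]='h': occ=0, LF[2]=C('h')+0=4+0=4
L[3]='a': occ=0, LF[3]=C('a')+0=1+0=1
L[4]='g': occ=0, LF[4]=C('g')+0=3+0=3
L[5]='t': occ=0, LF[5]=C('t')+0=8+0=8
L[6]='s': occ=0, LF[6]=C('s')+0=7+0=7
L[7]='$': occ=0, LF[7]=C('$')+0=0+0=0
L[8]='t': occ=1, LF[8]=C('t')+1=8+1=9
L[9]='e': occ=0, LF[9]=C('e')+0=2+0=2

Answer: 5 6 4 1 3 8 7 0 9 2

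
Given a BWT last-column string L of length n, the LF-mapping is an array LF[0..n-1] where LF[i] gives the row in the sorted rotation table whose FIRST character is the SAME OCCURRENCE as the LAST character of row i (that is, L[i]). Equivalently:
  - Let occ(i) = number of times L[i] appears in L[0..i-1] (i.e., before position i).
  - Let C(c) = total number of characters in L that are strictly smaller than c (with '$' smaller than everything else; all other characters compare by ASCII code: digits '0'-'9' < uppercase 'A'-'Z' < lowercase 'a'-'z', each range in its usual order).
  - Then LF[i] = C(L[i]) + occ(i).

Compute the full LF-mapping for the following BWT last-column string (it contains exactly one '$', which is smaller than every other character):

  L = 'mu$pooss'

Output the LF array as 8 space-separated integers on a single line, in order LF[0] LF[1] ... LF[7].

Answer: 1 7 0 4 2 3 5 6

Derivation:
Char counts: '$':1, 'm':1, 'o':2, 'p':1, 's':2, 'u':1
C (first-col start): C('$')=0, C('m')=1, C('o')=2, C('p')=4, C('s')=5, C('u')=7
L[0]='m': occ=0, LF[0]=C('m')+0=1+0=1
L[1]='u': occ=0, LF[1]=C('u')+0=7+0=7
L[2]='$': occ=0, LF[2]=C('$')+0=0+0=0
L[3]='p': occ=0, LF[3]=C('p')+0=4+0=4
L[4]='o': occ=0, LF[4]=C('o')+0=2+0=2
L[5]='o': occ=1, LF[5]=C('o')+1=2+1=3
L[6]='s': occ=0, LF[6]=C('s')+0=5+0=5
L[7]='s': occ=1, LF[7]=C('s')+1=5+1=6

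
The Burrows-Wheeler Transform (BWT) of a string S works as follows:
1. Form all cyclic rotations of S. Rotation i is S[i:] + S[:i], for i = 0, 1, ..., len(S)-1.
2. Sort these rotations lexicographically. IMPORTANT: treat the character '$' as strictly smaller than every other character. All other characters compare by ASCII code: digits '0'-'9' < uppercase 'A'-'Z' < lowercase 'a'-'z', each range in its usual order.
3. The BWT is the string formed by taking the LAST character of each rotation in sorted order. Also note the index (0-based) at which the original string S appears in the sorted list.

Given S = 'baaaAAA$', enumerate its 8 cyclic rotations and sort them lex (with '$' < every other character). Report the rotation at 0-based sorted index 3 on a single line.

Answer: AAA$baaa

Derivation:
All 8 rotations (rotation i = S[i:]+S[:i]):
  rot[0] = baaaAAA$
  rot[1] = aaaAAA$b
  rot[2] = aaAAA$ba
  rot[3] = aAAA$baa
  rot[4] = AAA$baaa
  rot[5] = AA$baaaA
  rot[6] = A$baaaAA
  rot[7] = $baaaAAA
Sorted (with $ < everything):
  sorted[0] = $baaaAAA
  sorted[1] = A$baaaAA
  sorted[2] = AA$baaaA
  sorted[3] = AAA$baaa
  sorted[4] = aAAA$baa
  sorted[5] = aaAAA$ba
  sorted[6] = aaaAAA$b
  sorted[7] = baaaAAA$
sorted[3] = AAA$baaa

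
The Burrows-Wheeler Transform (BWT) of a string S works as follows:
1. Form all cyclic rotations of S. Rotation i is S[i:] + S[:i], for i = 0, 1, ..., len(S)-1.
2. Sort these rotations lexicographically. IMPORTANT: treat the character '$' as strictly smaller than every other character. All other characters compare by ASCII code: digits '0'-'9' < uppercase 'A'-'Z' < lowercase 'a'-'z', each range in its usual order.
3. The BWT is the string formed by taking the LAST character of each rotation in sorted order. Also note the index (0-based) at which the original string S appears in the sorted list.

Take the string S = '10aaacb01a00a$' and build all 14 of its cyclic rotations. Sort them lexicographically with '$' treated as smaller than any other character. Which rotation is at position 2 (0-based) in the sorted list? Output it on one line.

Answer: 01a00a$10aaacb

Derivation:
All 14 rotations (rotation i = S[i:]+S[:i]):
  rot[0] = 10aaacb01a00a$
  rot[1] = 0aaacb01a00a$1
  rot[2] = aaacb01a00a$10
  rot[3] = aacb01a00a$10a
  rot[4] = acb01a00a$10aa
  rot[5] = cb01a00a$10aaa
  rot[6] = b01a00a$10aaac
  rot[7] = 01a00a$10aaacb
  rot[8] = 1a00a$10aaacb0
  rot[9] = a00a$10aaacb01
  rot[10] = 00a$10aaacb01a
  rot[11] = 0a$10aaacb01a0
  rot[12] = a$10aaacb01a00
  rot[13] = $10aaacb01a00a
Sorted (with $ < everything):
  sorted[0] = $10aaacb01a00a
  sorted[1] = 00a$10aaacb01a
  sorted[2] = 01a00a$10aaacb
  sorted[3] = 0a$10aaacb01a0
  sorted[4] = 0aaacb01a00a$1
  sorted[5] = 10aaacb01a00a$
  sorted[6] = 1a00a$10aaacb0
  sorted[7] = a$10aaacb01a00
  sorted[8] = a00a$10aaacb01
  sorted[9] = aaacb01a00a$10
  sorted[10] = aacb01a00a$10a
  sorted[11] = acb01a00a$10aa
  sorted[12] = b01a00a$10aaac
  sorted[13] = cb01a00a$10aaa
sorted[2] = 01a00a$10aaacb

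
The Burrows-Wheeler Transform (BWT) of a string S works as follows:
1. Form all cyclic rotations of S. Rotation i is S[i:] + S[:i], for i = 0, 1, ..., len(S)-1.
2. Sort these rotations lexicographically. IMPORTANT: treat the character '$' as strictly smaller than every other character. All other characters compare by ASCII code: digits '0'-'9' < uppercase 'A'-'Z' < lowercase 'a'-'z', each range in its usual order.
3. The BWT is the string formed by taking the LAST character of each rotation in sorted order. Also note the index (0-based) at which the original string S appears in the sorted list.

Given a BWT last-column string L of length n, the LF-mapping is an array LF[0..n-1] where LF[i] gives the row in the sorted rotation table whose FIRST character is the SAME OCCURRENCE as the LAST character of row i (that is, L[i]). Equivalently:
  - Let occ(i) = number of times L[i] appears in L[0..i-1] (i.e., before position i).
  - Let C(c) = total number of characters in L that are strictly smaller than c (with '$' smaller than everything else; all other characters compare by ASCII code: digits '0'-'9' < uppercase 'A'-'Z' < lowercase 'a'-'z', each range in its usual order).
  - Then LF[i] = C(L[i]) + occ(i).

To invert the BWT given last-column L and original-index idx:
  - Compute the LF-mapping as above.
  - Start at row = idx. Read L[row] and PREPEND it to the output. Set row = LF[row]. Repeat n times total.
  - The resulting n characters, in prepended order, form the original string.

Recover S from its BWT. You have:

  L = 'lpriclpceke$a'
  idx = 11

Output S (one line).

LF mapping: 8 10 12 6 2 9 11 3 4 7 5 0 1
Walk LF starting at row 11, prepending L[row]:
  step 1: row=11, L[11]='$', prepend. Next row=LF[11]=0
  step 2: row=0, L[0]='l', prepend. Next row=LF[0]=8
  step 3: row=8, L[8]='e', prepend. Next row=LF[8]=4
  step 4: row=4, L[4]='c', prepend. Next row=LF[4]=2
  step 5: row=2, L[2]='r', prepend. Next row=LF[2]=12
  step 6: row=12, L[12]='a', prepend. Next row=LF[12]=1
  step 7: row=1, L[1]='p', prepend. Next row=LF[1]=10
  step 8: row=10, L[10]='e', prepend. Next row=LF[10]=5
  step 9: row=5, L[5]='l', prepend. Next row=LF[5]=9
  step 10: row=9, L[9]='k', prepend. Next row=LF[9]=7
  step 11: row=7, L[7]='c', prepend. Next row=LF[7]=3
  step 12: row=3, L[3]='i', prepend. Next row=LF[3]=6
  step 13: row=6, L[6]='p', prepend. Next row=LF[6]=11
Reversed output: pickleparcel$

Answer: pickleparcel$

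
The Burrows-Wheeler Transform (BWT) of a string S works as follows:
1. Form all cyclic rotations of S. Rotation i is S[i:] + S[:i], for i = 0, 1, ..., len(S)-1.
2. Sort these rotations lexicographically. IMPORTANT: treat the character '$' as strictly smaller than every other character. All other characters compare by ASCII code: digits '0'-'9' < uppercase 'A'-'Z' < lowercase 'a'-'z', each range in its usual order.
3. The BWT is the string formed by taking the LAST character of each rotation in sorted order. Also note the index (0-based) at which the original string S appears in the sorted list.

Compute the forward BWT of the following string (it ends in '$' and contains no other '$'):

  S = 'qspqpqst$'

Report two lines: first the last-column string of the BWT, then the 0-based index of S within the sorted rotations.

Answer: tsqp$pqqs
4

Derivation:
All 9 rotations (rotation i = S[i:]+S[:i]):
  rot[0] = qspqpqst$
  rot[1] = spqpqst$q
  rot[2] = pqpqst$qs
  rot[3] = qpqst$qsp
  rot[4] = pqst$qspq
  rot[5] = qst$qspqp
  rot[6] = st$qspqpq
  rot[7] = t$qspqpqs
  rot[8] = $qspqpqst
Sorted (with $ < everything):
  sorted[0] = $qspqpqst  (last char: 't')
  sorted[1] = pqpqst$qs  (last char: 's')
  sorted[2] = pqst$qspq  (last char: 'q')
  sorted[3] = qpqst$qsp  (last char: 'p')
  sorted[4] = qspqpqst$  (last char: '$')
  sorted[5] = qst$qspqp  (last char: 'p')
  sorted[6] = spqpqst$q  (last char: 'q')
  sorted[7] = st$qspqpq  (last char: 'q')
  sorted[8] = t$qspqpqs  (last char: 's')
Last column: tsqp$pqqs
Original string S is at sorted index 4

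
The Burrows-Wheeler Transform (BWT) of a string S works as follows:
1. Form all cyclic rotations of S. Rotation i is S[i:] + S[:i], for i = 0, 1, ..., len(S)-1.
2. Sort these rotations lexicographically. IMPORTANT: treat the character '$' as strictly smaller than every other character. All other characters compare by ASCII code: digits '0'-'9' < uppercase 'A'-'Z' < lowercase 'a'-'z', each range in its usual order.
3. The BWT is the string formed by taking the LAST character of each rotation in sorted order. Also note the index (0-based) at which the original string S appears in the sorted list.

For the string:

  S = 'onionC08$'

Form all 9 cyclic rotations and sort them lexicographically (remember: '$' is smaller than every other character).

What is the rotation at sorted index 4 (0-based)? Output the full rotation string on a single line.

All 9 rotations (rotation i = S[i:]+S[:i]):
  rot[0] = onionC08$
  rot[1] = nionC08$o
  rot[2] = ionC08$on
  rot[3] = onC08$oni
  rot[4] = nC08$onio
  rot[5] = C08$onion
  rot[6] = 08$onionC
  rot[7] = 8$onionC0
  rot[8] = $onionC08
Sorted (with $ < everything):
  sorted[0] = $onionC08
  sorted[1] = 08$onionC
  sorted[2] = 8$onionC0
  sorted[3] = C08$onion
  sorted[4] = ionC08$on
  sorted[5] = nC08$onio
  sorted[6] = nionC08$o
  sorted[7] = onC08$oni
  sorted[8] = onionC08$
sorted[4] = ionC08$on

Answer: ionC08$on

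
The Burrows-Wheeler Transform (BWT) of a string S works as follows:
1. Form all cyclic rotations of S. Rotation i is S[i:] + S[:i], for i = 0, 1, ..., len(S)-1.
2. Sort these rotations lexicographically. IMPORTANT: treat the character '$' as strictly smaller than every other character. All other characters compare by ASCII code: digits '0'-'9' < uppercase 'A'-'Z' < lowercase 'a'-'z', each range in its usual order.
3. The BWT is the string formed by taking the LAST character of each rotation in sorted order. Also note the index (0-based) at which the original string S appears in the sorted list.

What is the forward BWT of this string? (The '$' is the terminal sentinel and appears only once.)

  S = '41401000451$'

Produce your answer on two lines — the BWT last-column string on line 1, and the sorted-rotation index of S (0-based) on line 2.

All 12 rotations (rotation i = S[i:]+S[:i]):
  rot[0] = 41401000451$
  rot[1] = 1401000451$4
  rot[2] = 401000451$41
  rot[3] = 01000451$414
  rot[4] = 1000451$4140
  rot[5] = 000451$41401
  rot[6] = 00451$414010
  rot[7] = 0451$4140100
  rot[8] = 451$41401000
  rot[9] = 51$414010004
  rot[10] = 1$4140100045
  rot[11] = $41401000451
Sorted (with $ < everything):
  sorted[0] = $41401000451  (last char: '1')
  sorted[1] = 000451$41401  (last char: '1')
  sorted[2] = 00451$414010  (last char: '0')
  sorted[3] = 01000451$414  (last char: '4')
  sorted[4] = 0451$4140100  (last char: '0')
  sorted[5] = 1$4140100045  (last char: '5')
  sorted[6] = 1000451$4140  (last char: '0')
  sorted[7] = 1401000451$4  (last char: '4')
  sorted[8] = 401000451$41  (last char: '1')
  sorted[9] = 41401000451$  (last char: '$')
  sorted[10] = 451$41401000  (last char: '0')
  sorted[11] = 51$414010004  (last char: '4')
Last column: 110405041$04
Original string S is at sorted index 9

Answer: 110405041$04
9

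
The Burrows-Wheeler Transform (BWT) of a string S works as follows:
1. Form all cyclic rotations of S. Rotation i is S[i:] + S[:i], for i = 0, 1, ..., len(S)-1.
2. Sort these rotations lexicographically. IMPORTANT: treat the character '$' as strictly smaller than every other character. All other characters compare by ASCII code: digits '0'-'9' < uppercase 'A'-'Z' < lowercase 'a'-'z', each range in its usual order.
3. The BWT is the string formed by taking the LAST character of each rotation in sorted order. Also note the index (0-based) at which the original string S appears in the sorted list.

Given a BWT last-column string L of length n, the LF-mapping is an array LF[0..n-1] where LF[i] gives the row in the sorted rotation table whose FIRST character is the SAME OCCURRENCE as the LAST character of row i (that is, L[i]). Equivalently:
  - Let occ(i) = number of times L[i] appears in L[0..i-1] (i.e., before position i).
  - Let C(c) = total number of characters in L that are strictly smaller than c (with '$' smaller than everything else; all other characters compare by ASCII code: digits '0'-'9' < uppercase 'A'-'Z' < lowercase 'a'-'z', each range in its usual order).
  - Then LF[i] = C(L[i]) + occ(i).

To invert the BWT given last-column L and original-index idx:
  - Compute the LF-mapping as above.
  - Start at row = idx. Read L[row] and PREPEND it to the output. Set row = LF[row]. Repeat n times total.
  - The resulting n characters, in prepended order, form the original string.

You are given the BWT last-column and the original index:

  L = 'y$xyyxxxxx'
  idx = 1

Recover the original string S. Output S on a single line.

LF mapping: 7 0 1 8 9 2 3 4 5 6
Walk LF starting at row 1, prepending L[row]:
  step 1: row=1, L[1]='$', prepend. Next row=LF[1]=0
  step 2: row=0, L[0]='y', prepend. Next row=LF[0]=7
  step 3: row=7, L[7]='x', prepend. Next row=LF[7]=4
  step 4: row=4, L[4]='y', prepend. Next row=LF[4]=9
  step 5: row=9, L[9]='x', prepend. Next row=LF[9]=6
  step 6: row=6, L[6]='x', prepend. Next row=LF[6]=3
  step 7: row=3, L[3]='y', prepend. Next row=LF[3]=8
  step 8: row=8, L[8]='x', prepend. Next row=LF[8]=5
  step 9: row=5, L[5]='x', prepend. Next row=LF[5]=2
  step 10: row=2, L[2]='x', prepend. Next row=LF[2]=1
Reversed output: xxxyxxyxy$

Answer: xxxyxxyxy$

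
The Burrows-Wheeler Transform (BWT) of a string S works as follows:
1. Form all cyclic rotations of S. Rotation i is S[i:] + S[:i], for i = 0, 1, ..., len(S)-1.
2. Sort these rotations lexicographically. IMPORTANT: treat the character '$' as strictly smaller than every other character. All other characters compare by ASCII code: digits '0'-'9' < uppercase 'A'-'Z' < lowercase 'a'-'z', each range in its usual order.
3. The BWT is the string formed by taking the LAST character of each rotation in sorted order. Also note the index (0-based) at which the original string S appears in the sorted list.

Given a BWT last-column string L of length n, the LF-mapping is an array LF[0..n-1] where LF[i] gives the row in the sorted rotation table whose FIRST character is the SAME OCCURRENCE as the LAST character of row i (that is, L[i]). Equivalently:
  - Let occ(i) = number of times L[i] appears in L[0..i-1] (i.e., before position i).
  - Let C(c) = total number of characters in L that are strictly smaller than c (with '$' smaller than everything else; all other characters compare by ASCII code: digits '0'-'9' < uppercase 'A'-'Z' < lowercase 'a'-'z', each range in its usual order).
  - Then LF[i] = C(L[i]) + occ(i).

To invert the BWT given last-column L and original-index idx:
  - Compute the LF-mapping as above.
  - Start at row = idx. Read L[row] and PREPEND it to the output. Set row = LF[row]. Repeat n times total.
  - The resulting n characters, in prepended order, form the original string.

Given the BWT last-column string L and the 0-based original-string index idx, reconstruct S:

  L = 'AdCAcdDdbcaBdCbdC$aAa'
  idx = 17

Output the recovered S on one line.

LF mapping: 1 16 5 2 14 17 8 18 12 15 9 4 19 6 13 20 7 0 10 3 11
Walk LF starting at row 17, prepending L[row]:
  step 1: row=17, L[17]='$', prepend. Next row=LF[17]=0
  step 2: row=0, L[0]='A', prepend. Next row=LF[0]=1
  step 3: row=1, L[1]='d', prepend. Next row=LF[1]=16
  step 4: row=16, L[16]='C', prepend. Next row=LF[16]=7
  step 5: row=7, L[7]='d', prepend. Next row=LF[7]=18
  step 6: row=18, L[18]='a', prepend. Next row=LF[18]=10
  step 7: row=10, L[10]='a', prepend. Next row=LF[10]=9
  step 8: row=9, L[9]='c', prepend. Next row=LF[9]=15
  step 9: row=15, L[15]='d', prepend. Next row=LF[15]=20
  step 10: row=20, L[20]='a', prepend. Next row=LF[20]=11
  step 11: row=11, L[11]='B', prepend. Next row=LF[11]=4
  step 12: row=4, L[4]='c', prepend. Next row=LF[4]=14
  step 13: row=14, L[14]='b', prepend. Next row=LF[14]=13
  step 14: row=13, L[13]='C', prepend. Next row=LF[13]=6
  step 15: row=6, L[6]='D', prepend. Next row=LF[6]=8
  step 16: row=8, L[8]='b', prepend. Next row=LF[8]=12
  step 17: row=12, L[12]='d', prepend. Next row=LF[12]=19
  step 18: row=19, L[19]='A', prepend. Next row=LF[19]=3
  step 19: row=3, L[3]='A', prepend. Next row=LF[3]=2
  step 20: row=2, L[2]='C', prepend. Next row=LF[2]=5
  step 21: row=5, L[5]='d', prepend. Next row=LF[5]=17
Reversed output: dCAAdbDCbcBadcaadCdA$

Answer: dCAAdbDCbcBadcaadCdA$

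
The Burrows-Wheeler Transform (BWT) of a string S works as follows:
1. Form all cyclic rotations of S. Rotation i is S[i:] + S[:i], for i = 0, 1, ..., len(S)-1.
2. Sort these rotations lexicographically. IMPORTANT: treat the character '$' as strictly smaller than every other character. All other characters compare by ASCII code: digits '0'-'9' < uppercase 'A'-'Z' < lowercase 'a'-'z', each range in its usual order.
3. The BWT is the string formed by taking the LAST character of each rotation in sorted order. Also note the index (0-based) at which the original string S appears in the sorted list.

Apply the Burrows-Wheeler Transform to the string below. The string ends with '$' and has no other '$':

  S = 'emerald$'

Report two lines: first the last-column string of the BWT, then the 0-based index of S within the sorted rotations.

All 8 rotations (rotation i = S[i:]+S[:i]):
  rot[0] = emerald$
  rot[1] = merald$e
  rot[2] = erald$em
  rot[3] = rald$eme
  rot[4] = ald$emer
  rot[5] = ld$emera
  rot[6] = d$emeral
  rot[7] = $emerald
Sorted (with $ < everything):
  sorted[0] = $emerald  (last char: 'd')
  sorted[1] = ald$emer  (last char: 'r')
  sorted[2] = d$emeral  (last char: 'l')
  sorted[3] = emerald$  (last char: '$')
  sorted[4] = erald$em  (last char: 'm')
  sorted[5] = ld$emera  (last char: 'a')
  sorted[6] = merald$e  (last char: 'e')
  sorted[7] = rald$eme  (last char: 'e')
Last column: drl$maee
Original string S is at sorted index 3

Answer: drl$maee
3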